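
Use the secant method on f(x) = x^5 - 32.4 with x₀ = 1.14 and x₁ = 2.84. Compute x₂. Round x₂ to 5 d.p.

f(x_0) = -30.474585, f(x_1) = 152.353086
x_2 = 2.840000 - (152.353086)·(2.840000 - 1.140000)/(152.353086 - (-30.474585)) = 1.423364; f(x_2) = -26.557752

1.42336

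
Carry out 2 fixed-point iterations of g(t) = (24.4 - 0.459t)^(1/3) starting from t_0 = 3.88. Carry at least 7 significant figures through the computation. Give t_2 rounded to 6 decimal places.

t_1 = g(3.880000) = 2.828080
t_2 = g(2.828080) = 2.848061

2.848061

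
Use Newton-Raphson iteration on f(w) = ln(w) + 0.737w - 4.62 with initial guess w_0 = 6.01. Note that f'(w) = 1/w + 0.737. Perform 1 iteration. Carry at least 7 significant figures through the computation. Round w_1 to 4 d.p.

w_0 = 6.010000: f = 1.602795, f' = 0.903389 → w_1 = 6.010000 - (1.602795)/(0.903389) = 4.235798

4.2358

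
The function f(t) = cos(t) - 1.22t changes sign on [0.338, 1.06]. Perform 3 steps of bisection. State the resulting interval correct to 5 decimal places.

[0.60875, 0.69900]

f(0.338000) = 0.531060, f(1.060000) = -0.804328 (opposite signs)
step 1: m = 0.699000, f(m) = -0.087294 < 0 → root in [0.338000, 0.699000]
step 2: m = 0.518500, f(m) = 0.235994 > 0 → root in [0.518500, 0.699000]
step 3: m = 0.608750, f(m) = 0.077688 > 0 → root in [0.608750, 0.699000]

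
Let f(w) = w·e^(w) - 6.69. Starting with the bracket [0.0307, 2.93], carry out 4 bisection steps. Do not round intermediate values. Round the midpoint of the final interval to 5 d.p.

f(0.030700) = -6.658343, f(2.930000) = 48.181957 (opposite signs)
step 1: m = 1.480350, f(m) = -0.184626 < 0 → root in [1.480350, 2.930000]
step 2: m = 2.205175, f(m) = 13.314993 > 0 → root in [1.480350, 2.205175]
step 3: m = 1.842763, f(m) = 4.945122 > 0 → root in [1.480350, 1.842763]
step 4: m = 1.661556, f(m) = 2.062251 > 0 → root in [1.480350, 1.661556]
Midpoint of [1.480350, 1.661556] = 1.570953

1.57095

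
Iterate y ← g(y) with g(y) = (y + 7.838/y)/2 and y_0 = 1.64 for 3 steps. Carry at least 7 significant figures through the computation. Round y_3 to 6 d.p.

y_1 = g(1.640000) = 3.209634
y_2 = g(3.209634) = 2.825829
y_3 = g(2.825829) = 2.799764

2.799764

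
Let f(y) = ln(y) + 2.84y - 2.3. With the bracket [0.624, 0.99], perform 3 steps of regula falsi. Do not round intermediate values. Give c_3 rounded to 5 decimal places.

0.86212

False-position update: c = (a·f(b) − b·f(a))/(f(b) − f(a)); replace the endpoint whose sign matches f(c).
f(0.624000) = -0.999445, f(0.990000) = 0.501550
step 1: c = 0.867703, f(c) = 0.022371 > 0 → new bracket [0.624000, 0.867703]
step 2: c = 0.862368, f(c) = 0.001050 > 0 → new bracket [0.624000, 0.862368]
step 3: c = 0.862117, f(c) = 0.000049 > 0 → new bracket [0.624000, 0.862117]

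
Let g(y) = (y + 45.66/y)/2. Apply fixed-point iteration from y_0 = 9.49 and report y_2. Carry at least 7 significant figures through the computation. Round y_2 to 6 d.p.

6.768044

y_1 = g(9.490000) = 7.150690
y_2 = g(7.150690) = 6.768044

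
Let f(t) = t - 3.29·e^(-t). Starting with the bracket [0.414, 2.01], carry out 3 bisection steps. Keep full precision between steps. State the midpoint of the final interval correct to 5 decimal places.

f(0.414000) = -1.760693, f(2.010000) = 1.569177 (opposite signs)
step 1: m = 1.212000, f(m) = 0.232891 > 0 → root in [0.414000, 1.212000]
step 2: m = 0.813000, f(m) = -0.646199 < 0 → root in [0.813000, 1.212000]
step 3: m = 1.012500, f(m) = -0.182788 < 0 → root in [1.012500, 1.212000]
Midpoint of [1.012500, 1.212000] = 1.112250

1.11225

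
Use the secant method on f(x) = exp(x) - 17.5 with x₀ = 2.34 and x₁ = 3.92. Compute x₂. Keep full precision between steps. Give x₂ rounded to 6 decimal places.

f(x_0) = -7.118763, f(x_1) = 32.900445
x_2 = 3.920000 - (32.900445)·(3.920000 - 2.340000)/(32.900445 - (-7.118763)) = 2.621056; f(x_2) = -3.749761

2.621056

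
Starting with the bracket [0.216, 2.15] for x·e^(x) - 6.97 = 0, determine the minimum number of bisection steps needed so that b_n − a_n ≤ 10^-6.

Initial width b − a = 2.15 − 0.216 = 1.934000.
After n steps the width is (b−a)/2^n; need (b−a)/2^n ≤ 10^-6.
So n ≥ log₂(1.934000/10^-6) = log₂(1934000.0000) ≈ 20.8832.
Hence n = 21.

21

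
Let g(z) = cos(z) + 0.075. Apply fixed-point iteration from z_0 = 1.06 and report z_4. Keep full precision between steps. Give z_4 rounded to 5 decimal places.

z_1 = g(1.060000) = 0.563872
z_2 = g(0.563872) = 0.920192
z_3 = g(0.920192) = 0.680667
z_4 = g(0.680667) = 0.852153

0.85215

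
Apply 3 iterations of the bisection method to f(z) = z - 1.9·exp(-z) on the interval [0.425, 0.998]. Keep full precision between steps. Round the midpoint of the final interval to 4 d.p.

f(0.425000) = -0.817163, f(0.998000) = 0.297630 (opposite signs)
step 1: m = 0.711500, f(m) = -0.221224 < 0 → root in [0.711500, 0.998000]
step 2: m = 0.854750, f(m) = 0.046510 > 0 → root in [0.711500, 0.854750]
step 3: m = 0.783125, f(m) = -0.085129 < 0 → root in [0.783125, 0.854750]
Midpoint of [0.783125, 0.854750] = 0.818938

0.8189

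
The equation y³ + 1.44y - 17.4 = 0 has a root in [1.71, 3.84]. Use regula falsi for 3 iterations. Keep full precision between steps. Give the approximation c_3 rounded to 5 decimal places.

f(1.710000) = -9.937389, f(3.840000) = 44.752704
step 1: c = 2.097029, f(c) = -5.158533 < 0 → new bracket [2.097029, 3.840000]
step 2: c = 2.277172, f(c) = -2.312568 < 0 → new bracket [2.277172, 3.840000]
step 3: c = 2.353962, f(c) = -0.966666 < 0 → new bracket [2.353962, 3.840000]

2.35396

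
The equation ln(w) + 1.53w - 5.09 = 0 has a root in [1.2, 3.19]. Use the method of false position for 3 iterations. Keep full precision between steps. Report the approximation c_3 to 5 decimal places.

2.68224

False-position update: c = (a·f(b) − b·f(a))/(f(b) − f(a)); replace the endpoint whose sign matches f(c).
f(1.200000) = -3.071678, f(3.190000) = 0.950721
step 1: c = 2.719650, f(c) = 0.071568 > 0 → new bracket [1.200000, 2.719650]
step 2: c = 2.685050, f(c) = 0.005825 > 0 → new bracket [1.200000, 2.685050]
step 3: c = 2.682239, f(c) = 0.000477 > 0 → new bracket [1.200000, 2.682239]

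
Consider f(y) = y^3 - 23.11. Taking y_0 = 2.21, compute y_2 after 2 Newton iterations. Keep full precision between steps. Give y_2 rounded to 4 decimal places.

f'(y) = 3y^2
y_0 = 2.210000: f = -12.316139, f' = 14.652300 → y_1 = 2.210000 - (-12.316139)/(14.652300) = 3.050560
y_1 = 3.050560: f = 5.278259, f' = 27.917751 → y_2 = 3.050560 - (5.278259)/(27.917751) = 2.861495

2.8615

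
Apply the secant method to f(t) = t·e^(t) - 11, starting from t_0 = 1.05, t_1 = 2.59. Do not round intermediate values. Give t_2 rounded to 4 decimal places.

1.4408

f(t_0) = -7.999466, f(t_1) = 23.524108
t_2 = 2.590000 - (23.524108)·(2.590000 - 1.050000)/(23.524108 - (-7.999466)) = 1.440793; f(t_2) = -4.914031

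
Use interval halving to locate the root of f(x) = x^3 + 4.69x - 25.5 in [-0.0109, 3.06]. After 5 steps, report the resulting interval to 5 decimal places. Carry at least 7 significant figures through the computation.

[2.38824, 2.48421]

f(-0.010900) = -25.551122, f(3.060000) = 17.504016 (opposite signs)
step 1: m = 1.524550, f(m) = -14.806421 < 0 → root in [1.524550, 3.060000]
step 2: m = 2.292275, f(m) = -2.704415 < 0 → root in [2.292275, 3.060000]
step 3: m = 2.676138, f(m) = 6.216811 > 0 → root in [2.292275, 2.676138]
step 4: m = 2.484206, f(m) = 1.481661 > 0 → root in [2.292275, 2.484206]
step 5: m = 2.388241, f(m) = -0.677359 < 0 → root in [2.388241, 2.484206]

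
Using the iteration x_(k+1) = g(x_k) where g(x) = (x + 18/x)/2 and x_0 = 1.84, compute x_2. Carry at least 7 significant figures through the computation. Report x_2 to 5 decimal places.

4.45436

x_1 = g(1.840000) = 5.811304
x_2 = g(5.811304) = 4.454358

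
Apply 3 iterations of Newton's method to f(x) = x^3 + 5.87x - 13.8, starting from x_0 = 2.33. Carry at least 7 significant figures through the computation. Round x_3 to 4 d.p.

f'(x) = 3x^2 + 5.87
x_0 = 2.330000: f = 12.526437, f' = 22.156700 → x_1 = 2.330000 - (12.526437)/(22.156700) = 1.764643
x_1 = 1.764643: f = 2.053497, f' = 15.211899 → x_2 = 1.764643 - (2.053497)/(15.211899) = 1.629651
x_2 = 1.629651: f = 0.094012, f' = 13.837283 → x_3 = 1.629651 - (0.094012)/(13.837283) = 1.622857

1.6229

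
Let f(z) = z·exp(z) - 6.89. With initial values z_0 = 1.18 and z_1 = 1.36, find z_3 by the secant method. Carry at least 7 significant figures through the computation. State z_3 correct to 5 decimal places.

f(z_0) = -3.049838, f(z_1) = -1.591177
z_2 = 1.360000 - (-1.591177)·(1.360000 - 1.180000)/(-1.591177 - (-3.049838)) = 1.556353; f(z_2) = 0.489438
z_3 = 1.556353 - (0.489438)·(1.556353 - 1.360000)/(0.489438 - (-1.591177)) = 1.510163; f(z_3) = -0.052783

1.51016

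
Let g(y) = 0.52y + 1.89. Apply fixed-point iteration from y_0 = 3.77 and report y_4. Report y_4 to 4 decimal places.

y_1 = g(3.770000) = 3.850400
y_2 = g(3.850400) = 3.892208
y_3 = g(3.892208) = 3.913948
y_4 = g(3.913948) = 3.925253

3.9253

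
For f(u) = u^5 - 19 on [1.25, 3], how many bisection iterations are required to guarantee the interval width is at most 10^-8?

Initial width b − a = 3 − 1.25 = 1.750000.
After n steps the width is (b−a)/2^n; need (b−a)/2^n ≤ 10^-8.
So n ≥ log₂(1.750000/10^-8) = log₂(175000000.0000) ≈ 27.3828.
Hence n = 28.

28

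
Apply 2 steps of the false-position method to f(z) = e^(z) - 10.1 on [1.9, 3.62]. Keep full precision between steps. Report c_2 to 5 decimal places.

2.19624

False-position update: c = (a·f(b) − b·f(a))/(f(b) − f(a)); replace the endpoint whose sign matches f(c).
f(1.900000) = -3.414106, f(3.620000) = 27.237568
step 1: c = 2.091580, f(c) = -2.002297 < 0 → new bracket [2.091580, 3.620000]
step 2: c = 2.196244, f(c) = -1.108820 < 0 → new bracket [2.196244, 3.620000]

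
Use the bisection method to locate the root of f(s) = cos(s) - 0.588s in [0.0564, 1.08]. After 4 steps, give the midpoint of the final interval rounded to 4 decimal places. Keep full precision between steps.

f(0.056400) = 0.965247, f(1.080000) = -0.163712 (opposite signs)
step 1: m = 0.568200, f(m) = 0.508769 > 0 → root in [0.568200, 1.080000]
step 2: m = 0.824100, f(m) = 0.194647 > 0 → root in [0.824100, 1.080000]
step 3: m = 0.952050, f(m) = 0.020209 > 0 → root in [0.952050, 1.080000]
step 4: m = 1.016025, f(m) = -0.070674 < 0 → root in [0.952050, 1.016025]
Midpoint of [0.952050, 1.016025] = 0.984038

0.9840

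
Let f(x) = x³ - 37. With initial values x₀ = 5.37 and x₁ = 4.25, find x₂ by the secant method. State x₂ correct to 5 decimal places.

3.67965

f(x_0) = 117.854153, f(x_1) = 39.765625
x_2 = 4.250000 - (39.765625)·(4.250000 - 5.370000)/(39.765625 - (117.854153)) = 3.679654; f(x_2) = 12.821966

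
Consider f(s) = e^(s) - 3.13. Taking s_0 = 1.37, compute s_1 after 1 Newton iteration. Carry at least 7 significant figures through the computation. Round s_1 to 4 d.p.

1.1654

f'(s) = e^(s)
s_0 = 1.370000: f = 0.805351, f' = 3.935351 → s_1 = 1.370000 - (0.805351)/(3.935351) = 1.165355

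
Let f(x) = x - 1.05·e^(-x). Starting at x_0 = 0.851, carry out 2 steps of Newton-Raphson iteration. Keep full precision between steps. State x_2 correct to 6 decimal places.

0.584949

f'(x) = 1 + 1.05·e^(-x)
x_0 = 0.851000: f = 0.402663, f' = 1.448337 → x_1 = 0.851000 - (0.402663)/(1.448337) = 0.572983
x_1 = 0.572983: f = -0.019051, f' = 1.592033 → x_2 = 0.572983 - (-0.019051)/(1.592033) = 0.584949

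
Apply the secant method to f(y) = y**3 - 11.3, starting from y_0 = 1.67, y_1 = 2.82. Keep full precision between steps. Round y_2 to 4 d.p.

2.0999

f(y_0) = -6.642537, f(y_1) = 11.125768
y_2 = 2.820000 - (11.125768)·(2.820000 - 1.670000)/(11.125768 - (-6.642537)) = 2.099918; f(y_2) = -2.040082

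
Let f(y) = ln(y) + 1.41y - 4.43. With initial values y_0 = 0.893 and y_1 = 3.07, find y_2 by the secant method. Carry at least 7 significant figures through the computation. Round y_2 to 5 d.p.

2.55393

Secant update: y_(k+1) = y_k − f(y_k)·(y_k − y_(k-1))/(f(y_k) − f(y_(k-1))).
f(y_0) = -3.284039, f(y_1) = 1.020378
y_2 = 3.070000 - (1.020378)·(3.070000 - 0.893000)/(1.020378 - (-3.284039)) = 2.553934; f(y_2) = 0.108682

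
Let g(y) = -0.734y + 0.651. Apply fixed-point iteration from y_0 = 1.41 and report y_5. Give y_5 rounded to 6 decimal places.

y_1 = g(1.410000) = -0.383940
y_2 = g(-0.383940) = 0.932812
y_3 = g(0.932812) = -0.033684
y_4 = g(-0.033684) = 0.675724
y_5 = g(0.675724) = 0.155019

0.155019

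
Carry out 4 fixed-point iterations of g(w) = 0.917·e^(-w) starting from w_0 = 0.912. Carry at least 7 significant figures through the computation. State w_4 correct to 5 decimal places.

0.56390

w_1 = g(0.912000) = 0.368377
w_2 = g(0.368377) = 0.634432
w_3 = g(0.634432) = 0.486227
w_4 = g(0.486227) = 0.563902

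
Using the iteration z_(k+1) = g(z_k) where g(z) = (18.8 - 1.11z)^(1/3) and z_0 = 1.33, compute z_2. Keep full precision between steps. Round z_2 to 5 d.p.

z_1 = g(1.330000) = 2.587499
z_2 = g(2.587499) = 2.516050

2.51605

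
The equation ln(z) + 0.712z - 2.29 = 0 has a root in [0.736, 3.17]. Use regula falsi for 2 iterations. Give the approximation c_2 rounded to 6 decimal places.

False-position update: c = (a·f(b) − b·f(a))/(f(b) − f(a)); replace the endpoint whose sign matches f(c).
f(0.736000) = -2.072493, f(3.170000) = 1.120772
step 1: c = 2.315715, f(c) = 0.198508 > 0 → new bracket [0.736000, 2.315715]
step 2: c = 2.177633, f(c) = 0.038713 > 0 → new bracket [0.736000, 2.177633]

2.177633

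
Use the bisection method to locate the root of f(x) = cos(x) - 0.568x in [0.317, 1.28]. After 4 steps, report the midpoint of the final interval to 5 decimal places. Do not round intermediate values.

f(0.317000) = 0.770119, f(1.280000) = -0.440325 (opposite signs)
step 1: m = 0.798500, f(m) = 0.244234 > 0 → root in [0.798500, 1.280000]
step 2: m = 1.039250, f(m) = -0.083427 < 0 → root in [0.798500, 1.039250]
step 3: m = 0.918875, f(m) = 0.084794 > 0 → root in [0.918875, 1.039250]
step 4: m = 0.979062, f(m) = 0.001693 > 0 → root in [0.979062, 1.039250]
Midpoint of [0.979062, 1.039250] = 1.009156

1.00916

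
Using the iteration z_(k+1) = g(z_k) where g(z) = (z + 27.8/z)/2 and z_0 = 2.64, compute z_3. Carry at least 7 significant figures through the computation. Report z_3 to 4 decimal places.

5.2742

z_1 = g(2.640000) = 6.585152
z_2 = g(6.585152) = 5.403385
z_3 = g(5.403385) = 5.274154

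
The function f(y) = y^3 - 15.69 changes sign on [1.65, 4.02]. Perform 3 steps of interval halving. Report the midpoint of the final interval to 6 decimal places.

2.390625

f(1.650000) = -11.197875, f(4.020000) = 49.274808 (opposite signs)
step 1: m = 2.835000, f(m) = 7.095533 > 0 → root in [1.650000, 2.835000]
step 2: m = 2.242500, f(m) = -4.412902 < 0 → root in [2.242500, 2.835000]
step 3: m = 2.538750, f(m) = 0.672882 > 0 → root in [2.242500, 2.538750]
Midpoint of [2.242500, 2.538750] = 2.390625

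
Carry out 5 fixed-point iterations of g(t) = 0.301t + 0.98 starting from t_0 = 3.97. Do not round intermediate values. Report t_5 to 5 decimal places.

t_1 = g(3.970000) = 2.174970
t_2 = g(2.174970) = 1.634666
t_3 = g(1.634666) = 1.472034
t_4 = g(1.472034) = 1.423082
t_5 = g(1.423082) = 1.408348

1.40835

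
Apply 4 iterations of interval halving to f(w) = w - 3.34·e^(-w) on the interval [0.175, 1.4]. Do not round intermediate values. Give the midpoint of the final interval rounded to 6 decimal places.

f(0.175000) = -2.628786, f(1.400000) = 0.576366 (opposite signs)
step 1: m = 0.787500, f(m) = -0.732136 < 0 → root in [0.787500, 1.400000]
step 2: m = 1.093750, f(m) = -0.025010 < 0 → root in [1.093750, 1.400000]
step 3: m = 1.246875, f(m) = 0.286954 > 0 → root in [1.093750, 1.246875]
step 4: m = 1.170313, f(m) = 0.134011 > 0 → root in [1.093750, 1.170313]
Midpoint of [1.093750, 1.170313] = 1.132031

1.132031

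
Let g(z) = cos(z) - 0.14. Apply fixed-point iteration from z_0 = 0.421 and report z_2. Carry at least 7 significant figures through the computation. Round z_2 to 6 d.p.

z_1 = g(0.421000) = 0.772681
z_2 = g(0.772681) = 0.576042

0.576042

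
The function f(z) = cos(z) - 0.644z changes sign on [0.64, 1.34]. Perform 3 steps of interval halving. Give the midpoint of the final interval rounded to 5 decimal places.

f(0.640000) = 0.389936, f(1.340000) = -0.634207 (opposite signs)
step 1: m = 0.990000, f(m) = -0.088870 < 0 → root in [0.640000, 0.990000]
step 2: m = 0.815000, f(m) = 0.161008 > 0 → root in [0.815000, 0.990000]
step 3: m = 0.902500, f(m) = 0.038440 > 0 → root in [0.902500, 0.990000]
Midpoint of [0.902500, 0.990000] = 0.946250

0.94625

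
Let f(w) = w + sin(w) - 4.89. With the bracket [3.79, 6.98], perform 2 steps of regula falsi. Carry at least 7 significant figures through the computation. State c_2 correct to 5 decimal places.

5.47280

f(3.790000) = -1.703918, f(6.980000) = 2.731778
step 1: c = 5.015399, f(c) = -0.829044 < 0 → new bracket [5.015399, 6.980000]
step 2: c = 5.472805, f(c) = -0.141745 < 0 → new bracket [5.472805, 6.980000]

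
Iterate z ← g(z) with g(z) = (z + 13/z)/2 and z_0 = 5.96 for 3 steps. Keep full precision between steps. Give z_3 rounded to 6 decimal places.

z_1 = g(5.960000) = 4.070604
z_2 = g(4.070604) = 3.632117
z_3 = g(3.632117) = 3.605648

3.605648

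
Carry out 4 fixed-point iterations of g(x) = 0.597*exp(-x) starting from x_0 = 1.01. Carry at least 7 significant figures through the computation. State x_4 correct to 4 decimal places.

0.4127

x_1 = g(1.010000) = 0.217439
x_2 = g(0.217439) = 0.480332
x_3 = g(0.480332) = 0.369291
x_4 = g(0.369291) = 0.412661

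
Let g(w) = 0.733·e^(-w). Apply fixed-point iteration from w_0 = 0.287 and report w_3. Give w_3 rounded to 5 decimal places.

w_1 = g(0.287000) = 0.550125
w_2 = g(0.550125) = 0.422851
w_3 = g(0.422851) = 0.480244

0.48024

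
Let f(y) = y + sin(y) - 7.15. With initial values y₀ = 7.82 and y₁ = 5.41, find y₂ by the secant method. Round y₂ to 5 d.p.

f(y_0) = 1.669423, f(y_1) = -2.506379
y_2 = 5.410000 - (-2.506379)·(5.410000 - 7.820000)/(-2.506379 - (1.669423)) = 6.856518; f(y_2) = 0.248953

6.85652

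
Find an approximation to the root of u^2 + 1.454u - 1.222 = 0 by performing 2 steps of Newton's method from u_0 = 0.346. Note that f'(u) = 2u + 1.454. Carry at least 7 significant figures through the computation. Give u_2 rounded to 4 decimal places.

u_0 = 0.346000: f = -0.599200, f' = 2.146000 → u_1 = 0.346000 - (-0.599200)/(2.146000) = 0.625217
u_1 = 0.625217: f = 0.077962, f' = 2.704434 → u_2 = 0.625217 - (0.077962)/(2.704434) = 0.596390

0.5964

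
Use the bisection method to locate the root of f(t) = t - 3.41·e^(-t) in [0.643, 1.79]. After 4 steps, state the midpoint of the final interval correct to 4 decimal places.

1.1090

f(0.643000) = -1.149681, f(1.790000) = 1.220666 (opposite signs)
step 1: m = 1.216500, f(m) = 0.206235 > 0 → root in [0.643000, 1.216500]
step 2: m = 0.929750, f(m) = -0.416015 < 0 → root in [0.929750, 1.216500]
step 3: m = 1.073125, f(m) = -0.092885 < 0 → root in [1.073125, 1.216500]
step 4: m = 1.144813, f(m) = 0.059465 > 0 → root in [1.073125, 1.144813]
Midpoint of [1.073125, 1.144813] = 1.108969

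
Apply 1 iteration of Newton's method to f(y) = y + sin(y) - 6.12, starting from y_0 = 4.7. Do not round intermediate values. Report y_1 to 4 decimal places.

Newton update: y ← y − f(y)/f'(y).
f'(y) = 1 + cos(y)
y_0 = 4.700000: f = -2.419923, f' = 0.987611 → y_1 = 4.700000 - (-2.419923)/(0.987611) = 7.150279

7.1503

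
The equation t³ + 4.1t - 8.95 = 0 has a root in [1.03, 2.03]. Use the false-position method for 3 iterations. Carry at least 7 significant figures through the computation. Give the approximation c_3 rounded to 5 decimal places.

False-position update: c = (a·f(b) − b·f(a))/(f(b) − f(a)); replace the endpoint whose sign matches f(c).
f(1.030000) = -3.634273, f(2.030000) = 7.738427
step 1: c = 1.349561, f(c) = -0.958823 < 0 → new bracket [1.349561, 2.030000]
step 2: c = 1.424576, f(c) = -0.218183 < 0 → new bracket [1.424576, 2.030000]
step 3: c = 1.441177, f(c) = -0.047858 < 0 → new bracket [1.441177, 2.030000]

1.44118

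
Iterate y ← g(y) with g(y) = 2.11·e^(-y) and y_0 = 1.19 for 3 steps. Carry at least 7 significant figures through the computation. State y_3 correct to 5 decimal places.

y_1 = g(1.190000) = 0.641907
y_2 = g(0.641907) = 1.110467
y_3 = g(1.110467) = 0.695044

0.69504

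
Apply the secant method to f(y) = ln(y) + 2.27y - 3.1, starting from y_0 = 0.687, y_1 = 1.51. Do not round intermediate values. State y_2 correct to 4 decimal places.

f(y_0) = -1.915931, f(y_1) = 0.739810
y_2 = 1.510000 - (0.739810)·(1.510000 - 0.687000)/(0.739810 - (-1.915931)) = 1.280737; f(y_2) = 0.054708

1.2807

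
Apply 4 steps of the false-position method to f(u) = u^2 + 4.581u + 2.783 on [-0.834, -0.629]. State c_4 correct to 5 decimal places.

-0.72098

f(-0.834000) = -0.341998, f(-0.629000) = 0.297192
step 1: c = -0.724315, f(c) = -0.010455 < 0 → new bracket [-0.724315, -0.629000]
step 2: c = -0.721076, f(c) = -0.000298 < 0 → new bracket [-0.721076, -0.629000]
step 3: c = -0.720984, f(c) = -0.000008 < 0 → new bracket [-0.720984, -0.629000]
step 4: c = -0.720981, f(c) = -0.000000 < 0 → new bracket [-0.720981, -0.629000]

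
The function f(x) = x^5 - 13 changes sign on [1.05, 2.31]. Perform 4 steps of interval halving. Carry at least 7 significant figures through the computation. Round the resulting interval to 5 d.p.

f(1.050000) = -11.723718, f(2.310000) = 52.774855 (opposite signs)
step 1: m = 1.680000, f(m) = 0.382782 > 0 → root in [1.050000, 1.680000]
step 2: m = 1.365000, f(m) = -8.261256 < 0 → root in [1.365000, 1.680000]
step 3: m = 1.522500, f(m) = -4.819375 < 0 → root in [1.522500, 1.680000]
step 4: m = 1.601250, f(m) = -2.473216 < 0 → root in [1.601250, 1.680000]

[1.60125, 1.68000]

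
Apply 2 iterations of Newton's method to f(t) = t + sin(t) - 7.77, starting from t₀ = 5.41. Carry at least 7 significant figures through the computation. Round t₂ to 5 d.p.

7.04875

f'(t) = 1 + cos(t)
t_0 = 5.410000: f = -3.126379, f' = 1.642389 → t_1 = 5.410000 - (-3.126379)/(1.642389) = 7.313556
t_1 = 7.313556: f = 0.401046, f' = 1.514501 → t_2 = 7.313556 - (0.401046)/(1.514501) = 7.048752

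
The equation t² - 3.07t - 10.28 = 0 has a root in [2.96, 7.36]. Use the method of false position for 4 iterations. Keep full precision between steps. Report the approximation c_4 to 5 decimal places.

False-position update: c = (a·f(b) − b·f(a))/(f(b) − f(a)); replace the endpoint whose sign matches f(c).
f(2.960000) = -10.605600, f(7.360000) = 21.294400
step 1: c = 4.422841, f(c) = -4.296597 < 0 → new bracket [4.422841, 7.360000]
step 2: c = 4.915975, f(c) = -1.205231 < 0 → new bracket [4.915975, 7.360000]
step 3: c = 5.046894, f(c) = -0.302828 < 0 → new bracket [5.046894, 7.360000]
step 4: c = 5.079327, f(c) = -0.073970 < 0 → new bracket [5.079327, 7.360000]

5.07933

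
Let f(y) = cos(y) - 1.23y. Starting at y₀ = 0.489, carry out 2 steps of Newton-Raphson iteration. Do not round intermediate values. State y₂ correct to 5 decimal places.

0.64815

f'(y) = -sin(y) - 1.23
y_0 = 0.489000: f = 0.281333, f' = -1.699743 → y_1 = 0.489000 - (0.281333)/(-1.699743) = 0.654515
y_1 = 0.654515: f = -0.011710, f' = -1.838775 → y_2 = 0.654515 - (-0.011710)/(-1.838775) = 0.648147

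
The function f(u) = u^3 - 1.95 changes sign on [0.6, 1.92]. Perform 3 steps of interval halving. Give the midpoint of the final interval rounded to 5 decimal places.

1.17750

f(0.600000) = -1.734000, f(1.920000) = 5.127888 (opposite signs)
step 1: m = 1.260000, f(m) = 0.050376 > 0 → root in [0.600000, 1.260000]
step 2: m = 0.930000, f(m) = -1.145643 < 0 → root in [0.930000, 1.260000]
step 3: m = 1.095000, f(m) = -0.637068 < 0 → root in [1.095000, 1.260000]
Midpoint of [1.095000, 1.260000] = 1.177500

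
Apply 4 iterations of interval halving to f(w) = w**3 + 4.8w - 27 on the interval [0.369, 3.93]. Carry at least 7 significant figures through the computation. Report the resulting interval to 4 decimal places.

[2.3721, 2.5946]

f(0.369000) = -25.178557, f(3.930000) = 52.562457 (opposite signs)
step 1: m = 2.149500, f(m) = -6.750957 < 0 → root in [2.149500, 3.930000]
step 2: m = 3.039750, f(m) = 15.678333 > 0 → root in [2.149500, 3.039750]
step 3: m = 2.594625, f(m) = 2.921420 > 0 → root in [2.149500, 2.594625]
step 4: m = 2.372063, f(m) = -2.267262 < 0 → root in [2.372063, 2.594625]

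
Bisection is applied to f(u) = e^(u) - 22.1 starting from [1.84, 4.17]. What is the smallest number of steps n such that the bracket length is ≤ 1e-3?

12

Initial width b − a = 4.17 − 1.84 = 2.330000.
After n steps the width is (b−a)/2^n; need (b−a)/2^n ≤ 1e-3.
So n ≥ log₂(2.330000/1e-3) = log₂(2330.0000) ≈ 11.1861.
Hence n = 12.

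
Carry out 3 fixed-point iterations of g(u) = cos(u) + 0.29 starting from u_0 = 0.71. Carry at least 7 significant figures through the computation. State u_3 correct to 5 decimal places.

0.99456

u_1 = g(0.710000) = 1.048362
u_2 = g(1.048362) = 0.788991
u_3 = g(0.788991) = 0.994561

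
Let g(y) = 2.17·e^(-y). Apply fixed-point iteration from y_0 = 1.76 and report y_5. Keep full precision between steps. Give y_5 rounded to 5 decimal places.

0.57209

y_1 = g(1.760000) = 0.373337
y_2 = g(0.373337) = 1.493899
y_3 = g(1.493899) = 0.487155
y_4 = g(0.487155) = 1.333186
y_5 = g(1.333186) = 0.572090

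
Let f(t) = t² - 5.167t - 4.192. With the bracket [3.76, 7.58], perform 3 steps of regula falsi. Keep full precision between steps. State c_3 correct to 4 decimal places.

False-position update: c = (a·f(b) − b·f(a))/(f(b) − f(a)); replace the endpoint whose sign matches f(c).
f(3.760000) = -9.482320, f(7.580000) = 14.098540
step 1: c = 5.296096, f(c) = -3.508296 < 0 → new bracket [5.296096, 7.580000]
step 2: c = 5.751181, f(c) = -0.832268 < 0 → new bracket [5.751181, 7.580000]
step 3: c = 5.853123, f(c) = -0.176040 < 0 → new bracket [5.853123, 7.580000]

5.8531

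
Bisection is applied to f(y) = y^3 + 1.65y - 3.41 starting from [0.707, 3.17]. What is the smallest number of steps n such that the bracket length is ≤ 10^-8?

Initial width b − a = 3.17 − 0.707 = 2.463000.
After n steps the width is (b−a)/2^n; need (b−a)/2^n ≤ 10^-8.
So n ≥ log₂(2.463000/10^-8) = log₂(246300000.0000) ≈ 27.8758.
Hence n = 28.

28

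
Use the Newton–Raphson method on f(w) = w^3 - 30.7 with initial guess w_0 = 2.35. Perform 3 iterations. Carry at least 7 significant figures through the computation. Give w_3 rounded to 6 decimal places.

3.131391

f'(w) = 3w^2
w_0 = 2.350000: f = -17.722125, f' = 16.567500 → w_1 = 2.350000 - (-17.722125)/(16.567500) = 3.419692
w_1 = 3.419692: f = 9.290887, f' = 35.082884 → w_2 = 3.419692 - (9.290887)/(35.082884) = 3.154865
w_2 = 3.154865: f = 0.700929, f' = 29.859527 → w_3 = 3.154865 - (0.700929)/(29.859527) = 3.131391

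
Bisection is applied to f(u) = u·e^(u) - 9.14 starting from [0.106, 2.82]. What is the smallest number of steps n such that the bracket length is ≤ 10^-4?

15

Initial width b − a = 2.82 − 0.106 = 2.714000.
After n steps the width is (b−a)/2^n; need (b−a)/2^n ≤ 10^-4.
So n ≥ log₂(2.714000/10^-4) = log₂(27140.0000) ≈ 14.7281.
Hence n = 15.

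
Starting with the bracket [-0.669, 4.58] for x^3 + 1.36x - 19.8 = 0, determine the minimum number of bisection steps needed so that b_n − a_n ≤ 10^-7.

26

Initial width b − a = 4.58 − -0.669 = 5.249000.
After n steps the width is (b−a)/2^n; need (b−a)/2^n ≤ 10^-7.
So n ≥ log₂(5.249000/10^-7) = log₂(52490000.0000) ≈ 25.6455.
Hence n = 26.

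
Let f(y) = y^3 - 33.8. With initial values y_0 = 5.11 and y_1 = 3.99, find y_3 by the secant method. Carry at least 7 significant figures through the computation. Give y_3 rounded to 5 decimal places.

f(y_0) = 99.632831, f(y_1) = 29.721199
y_2 = 3.990000 - (29.721199)·(3.990000 - 5.110000)/(29.721199 - (99.632831)) = 3.513860; f(y_2) = 9.586365
y_3 = 3.513860 - (9.586365)·(3.513860 - 3.990000)/(9.586365 - (29.721199)) = 3.287165; f(y_3) = 1.719320

3.28717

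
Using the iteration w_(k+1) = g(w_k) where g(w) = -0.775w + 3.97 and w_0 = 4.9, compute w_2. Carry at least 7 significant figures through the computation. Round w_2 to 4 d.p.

w_1 = g(4.900000) = 0.172500
w_2 = g(0.172500) = 3.836313

3.8363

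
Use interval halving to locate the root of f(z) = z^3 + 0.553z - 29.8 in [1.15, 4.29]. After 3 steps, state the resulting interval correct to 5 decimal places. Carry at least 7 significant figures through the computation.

f(1.150000) = -27.643175, f(4.290000) = 51.525959 (opposite signs)
step 1: m = 2.720000, f(m) = -8.172192 < 0 → root in [2.720000, 4.290000]
step 2: m = 3.505000, f(m) = 15.197278 > 0 → root in [2.720000, 3.505000]
step 3: m = 3.112500, f(m) = 2.074043 > 0 → root in [2.720000, 3.112500]

[2.72000, 3.11250]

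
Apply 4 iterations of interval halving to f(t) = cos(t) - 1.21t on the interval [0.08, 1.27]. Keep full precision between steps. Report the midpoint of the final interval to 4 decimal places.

f(0.080000) = 0.900002, f(1.270000) = -1.240419 (opposite signs)
step 1: m = 0.675000, f(m) = -0.036043 < 0 → root in [0.080000, 0.675000]
step 2: m = 0.377500, f(m) = 0.472814 > 0 → root in [0.377500, 0.675000]
step 3: m = 0.526250, f(m) = 0.227934 > 0 → root in [0.526250, 0.675000]
step 4: m = 0.600625, f(m) = 0.098226 > 0 → root in [0.600625, 0.675000]
Midpoint of [0.600625, 0.675000] = 0.637813

0.6378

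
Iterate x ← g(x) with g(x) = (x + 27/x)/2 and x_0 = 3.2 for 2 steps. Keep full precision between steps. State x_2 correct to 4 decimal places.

5.2295

x_1 = g(3.200000) = 5.818750
x_2 = g(5.818750) = 5.229461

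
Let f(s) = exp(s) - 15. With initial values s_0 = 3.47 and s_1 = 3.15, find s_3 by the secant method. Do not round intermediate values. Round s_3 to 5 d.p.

2.73591

f(s_0) = 17.136742, f(s_1) = 8.336065
s_2 = 3.150000 - (8.336065)·(3.150000 - 3.470000)/(8.336065 - (17.136742)) = 2.846894; f(s_2) = 2.234165
s_3 = 2.846894 - (2.234165)·(2.846894 - 3.150000)/(2.234165 - (8.336065)) = 2.735914; f(s_3) = 0.423829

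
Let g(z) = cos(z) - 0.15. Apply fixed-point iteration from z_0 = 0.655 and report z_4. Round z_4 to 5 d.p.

z_1 = g(0.655000) = 0.643048
z_2 = g(0.643048) = 0.650272
z_3 = g(0.650272) = 0.645919
z_4 = g(0.645919) = 0.648547

0.64855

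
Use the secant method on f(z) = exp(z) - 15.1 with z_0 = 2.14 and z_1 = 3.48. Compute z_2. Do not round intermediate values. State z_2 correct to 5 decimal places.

2.50914

f(z_0) = -6.600562, f(z_1) = 17.359722
z_2 = 3.480000 - (17.359722)·(3.480000 - 2.140000)/(17.359722 - (-6.600562)) = 2.509142; f(z_2) = -2.805620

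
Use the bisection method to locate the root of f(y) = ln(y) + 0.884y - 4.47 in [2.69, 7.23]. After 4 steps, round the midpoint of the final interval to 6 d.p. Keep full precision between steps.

3.683125

f(2.690000) = -1.102499, f(7.230000) = 3.899559 (opposite signs)
step 1: m = 4.960000, f(m) = 1.516046 > 0 → root in [2.690000, 4.960000]
step 2: m = 3.825000, f(m) = 0.252858 > 0 → root in [2.690000, 3.825000]
step 3: m = 3.257500, f(m) = -0.409410 < 0 → root in [3.257500, 3.825000]
step 4: m = 3.541250, f(m) = -0.075055 < 0 → root in [3.541250, 3.825000]
Midpoint of [3.541250, 3.825000] = 3.683125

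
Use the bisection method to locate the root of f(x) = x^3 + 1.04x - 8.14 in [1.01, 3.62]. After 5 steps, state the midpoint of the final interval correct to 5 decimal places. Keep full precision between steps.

f(1.010000) = -6.059299, f(3.620000) = 43.062728 (opposite signs)
step 1: m = 2.315000, f(m) = 6.674206 > 0 → root in [1.010000, 2.315000]
step 2: m = 1.662500, f(m) = -1.816006 < 0 → root in [1.662500, 2.315000]
step 3: m = 1.988750, f(m) = 1.794058 > 0 → root in [1.662500, 1.988750]
step 4: m = 1.825625, f(m) = -0.156712 < 0 → root in [1.825625, 1.988750]
step 5: m = 1.907188, f(m) = 0.780610 > 0 → root in [1.825625, 1.907188]
Midpoint of [1.825625, 1.907188] = 1.866406

1.86641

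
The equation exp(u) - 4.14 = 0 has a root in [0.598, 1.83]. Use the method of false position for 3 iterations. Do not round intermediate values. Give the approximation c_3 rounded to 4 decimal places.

1.4141

f(0.598000) = -2.321522, f(1.830000) = 2.093887
step 1: c = 1.245758, f(c) = -0.664433 < 0 → new bracket [1.245758, 1.830000]
step 2: c = 1.386492, f(c) = -0.139210 < 0 → new bracket [1.386492, 1.830000]
step 3: c = 1.414140, f(c) = -0.027053 < 0 → new bracket [1.414140, 1.830000]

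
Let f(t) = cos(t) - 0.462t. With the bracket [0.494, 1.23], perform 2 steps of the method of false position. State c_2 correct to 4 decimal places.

1.0587

False-position update: c = (a·f(b) − b·f(a))/(f(b) − f(a)); replace the endpoint whose sign matches f(c).
f(0.494000) = 0.652215, f(1.230000) = -0.234022
step 1: c = 1.035650, f(c) = 0.031497 > 0 → new bracket [1.035650, 1.230000]
step 2: c = 1.058704, f(c) = 0.000881 > 0 → new bracket [1.058704, 1.230000]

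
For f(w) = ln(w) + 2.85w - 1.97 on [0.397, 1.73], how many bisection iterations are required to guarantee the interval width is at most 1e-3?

11

Initial width b − a = 1.73 − 0.397 = 1.333000.
After n steps the width is (b−a)/2^n; need (b−a)/2^n ≤ 1e-3.
So n ≥ log₂(1.333000/1e-3) = log₂(1333.0000) ≈ 10.3805.
Hence n = 11.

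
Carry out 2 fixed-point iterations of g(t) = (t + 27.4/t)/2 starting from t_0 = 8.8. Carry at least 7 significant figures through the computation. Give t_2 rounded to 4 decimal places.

t_1 = g(8.800000) = 5.956818
t_2 = g(5.956818) = 5.278295

5.2783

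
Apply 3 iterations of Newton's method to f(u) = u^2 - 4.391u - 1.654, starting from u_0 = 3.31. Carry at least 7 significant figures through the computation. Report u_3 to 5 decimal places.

4.74272

f'(u) = 2u - 4.391
u_0 = 3.310000: f = -5.232110, f' = 2.229000 → u_1 = 3.310000 - (-5.232110)/(2.229000) = 5.657290
u_1 = 5.657290: f = 5.509772, f' = 6.923581 → u_2 = 5.657290 - (5.509772)/(6.923581) = 4.861492
u_2 = 4.861492: f = 0.633294, f' = 5.331985 → u_3 = 4.861492 - (0.633294)/(5.331985) = 4.742720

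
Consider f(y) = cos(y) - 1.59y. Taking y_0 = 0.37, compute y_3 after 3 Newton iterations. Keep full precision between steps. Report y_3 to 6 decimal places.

f'(y) = -sin(y) - 1.59
y_0 = 0.370000: f = 0.344027, f' = -1.951615 → y_1 = 0.370000 - (0.344027)/(-1.951615) = 0.546278
y_1 = 0.546278: f = -0.014118, f' = -2.109511 → y_2 = 0.546278 - (-0.014118)/(-2.109511) = 0.539585
y_2 = 0.539585: f = -0.000019, f' = -2.103780 → y_3 = 0.539585 - (-0.000019)/(-2.103780) = 0.539576

0.539576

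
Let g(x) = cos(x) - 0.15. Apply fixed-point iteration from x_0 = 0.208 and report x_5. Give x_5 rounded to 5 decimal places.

x_1 = g(0.208000) = 0.828446
x_2 = g(0.828446) = 0.526022
x_3 = g(0.526022) = 0.714811
x_4 = g(0.714811) = 0.605217
x_5 = g(0.605217) = 0.672379

0.67238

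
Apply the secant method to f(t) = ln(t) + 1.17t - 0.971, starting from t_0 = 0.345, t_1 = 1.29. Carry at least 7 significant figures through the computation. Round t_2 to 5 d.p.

f(t_0) = -1.631561, f(t_1) = 0.792942
t_2 = 1.290000 - (0.792942)·(1.290000 - 0.345000)/(0.792942 - (-1.631561)) = 0.980934; f(t_2) = 0.157444

0.98093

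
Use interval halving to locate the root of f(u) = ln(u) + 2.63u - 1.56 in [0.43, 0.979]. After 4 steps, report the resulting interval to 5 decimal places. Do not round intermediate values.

f(0.430000) = -1.273070, f(0.979000) = 0.993546 (opposite signs)
step 1: m = 0.704500, f(m) = -0.057432 < 0 → root in [0.704500, 0.979000]
step 2: m = 0.841750, f(m) = 0.481530 > 0 → root in [0.704500, 0.841750]
step 3: m = 0.773125, f(m) = 0.216004 > 0 → root in [0.704500, 0.773125]
step 4: m = 0.738813, f(m) = 0.080366 > 0 → root in [0.704500, 0.738813]

[0.70450, 0.73881]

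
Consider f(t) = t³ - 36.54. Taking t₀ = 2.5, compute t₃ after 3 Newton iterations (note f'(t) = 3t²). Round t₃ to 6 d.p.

Newton update: t ← t − f(t)/f'(t).
t_0 = 2.500000: f = -20.915000, f' = 18.750000 → t_1 = 2.500000 - (-20.915000)/(18.750000) = 3.615467
t_1 = 3.615467: f = 10.719931, f' = 39.214798 → t_2 = 3.615467 - (10.719931)/(39.214798) = 3.342102
t_2 = 3.342102: f = 0.790103, f' = 33.508942 → t_3 = 3.342102 - (0.790103)/(33.508942) = 3.318523

3.318523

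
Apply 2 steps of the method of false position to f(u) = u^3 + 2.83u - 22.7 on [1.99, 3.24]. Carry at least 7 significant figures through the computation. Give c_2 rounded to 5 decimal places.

f(1.990000) = -9.187701, f(3.240000) = 20.481424
step 1: c = 2.377090, f(c) = -2.540950 < 0 → new bracket [2.377090, 3.240000]
step 2: c = 2.472328, f(c) = -0.591431 < 0 → new bracket [2.472328, 3.240000]

2.47233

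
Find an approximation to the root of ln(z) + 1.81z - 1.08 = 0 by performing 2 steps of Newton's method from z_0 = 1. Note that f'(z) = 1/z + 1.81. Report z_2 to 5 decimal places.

Newton update: z ← z − f(z)/f'(z).
z_0 = 1.000000: f = 0.730000, f' = 2.810000 → z_1 = 1.000000 - (0.730000)/(2.810000) = 0.740214
z_1 = 0.740214: f = -0.041030, f' = 3.160962 → z_2 = 0.740214 - (-0.041030)/(3.160962) = 0.753194

0.75319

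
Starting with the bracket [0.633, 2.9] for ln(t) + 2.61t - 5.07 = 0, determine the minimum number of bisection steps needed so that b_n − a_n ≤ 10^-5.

18

Initial width b − a = 2.9 − 0.633 = 2.267000.
After n steps the width is (b−a)/2^n; need (b−a)/2^n ≤ 10^-5.
So n ≥ log₂(2.267000/10^-5) = log₂(226700.0000) ≈ 17.7904.
Hence n = 18.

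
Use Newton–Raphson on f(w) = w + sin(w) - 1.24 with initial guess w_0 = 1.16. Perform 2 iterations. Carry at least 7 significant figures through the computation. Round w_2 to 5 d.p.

0.64061

f'(w) = 1 + cos(w)
w_0 = 1.160000: f = 0.836803, f' = 1.399340 → w_1 = 1.160000 - (0.836803)/(1.399340) = 0.562001
w_1 = 0.562001: f = -0.145118, f' = 1.846190 → w_2 = 0.562001 - (-0.145118)/(1.846190) = 0.640605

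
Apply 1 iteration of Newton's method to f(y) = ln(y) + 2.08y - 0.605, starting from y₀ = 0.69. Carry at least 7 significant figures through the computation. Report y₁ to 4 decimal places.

Newton update: y ← y − f(y)/f'(y).
f'(y) = 1/y + 2.08
y_0 = 0.690000: f = 0.459136, f' = 3.529275 → y_1 = 0.690000 - (0.459136)/(3.529275) = 0.559906

0.5599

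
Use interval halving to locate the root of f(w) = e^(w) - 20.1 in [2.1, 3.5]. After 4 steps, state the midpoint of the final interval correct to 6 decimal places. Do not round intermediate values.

3.018750

f(2.100000) = -11.933830, f(3.500000) = 13.015452 (opposite signs)
step 1: m = 2.800000, f(m) = -3.655353 < 0 → root in [2.800000, 3.500000]
step 2: m = 3.150000, f(m) = 3.236065 > 0 → root in [2.800000, 3.150000]
step 3: m = 2.975000, f(m) = -0.510377 < 0 → root in [2.975000, 3.150000]
step 4: m = 3.062500, f(m) = 1.280943 > 0 → root in [2.975000, 3.062500]
Midpoint of [2.975000, 3.062500] = 3.018750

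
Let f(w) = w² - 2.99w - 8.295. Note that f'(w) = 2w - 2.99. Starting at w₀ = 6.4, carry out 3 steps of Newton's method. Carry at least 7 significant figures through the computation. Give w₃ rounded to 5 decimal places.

4.74002

w_0 = 6.400000: f = 13.529000, f' = 9.810000 → w_1 = 6.400000 - (13.529000)/(9.810000) = 5.020897
w_1 = 5.020897: f = 1.901925, f' = 7.051794 → w_2 = 5.020897 - (1.901925)/(7.051794) = 4.751189
w_2 = 4.751189: f = 0.072742, f' = 6.512378 → w_3 = 4.751189 - (0.072742)/(6.512378) = 4.740019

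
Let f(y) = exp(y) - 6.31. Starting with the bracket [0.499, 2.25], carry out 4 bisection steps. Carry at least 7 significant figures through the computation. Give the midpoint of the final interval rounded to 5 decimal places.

f(0.499000) = -4.662927, f(2.250000) = 3.177736 (opposite signs)
step 1: m = 1.374500, f(m) = -2.356900 < 0 → root in [1.374500, 2.250000]
step 2: m = 1.812250, f(m) = -0.185789 < 0 → root in [1.812250, 2.250000]
step 3: m = 2.031125, f(m) = 1.312657 > 0 → root in [1.812250, 2.031125]
step 4: m = 1.921688, f(m) = 0.522479 > 0 → root in [1.812250, 1.921688]
Midpoint of [1.812250, 1.921688] = 1.866969

1.86697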